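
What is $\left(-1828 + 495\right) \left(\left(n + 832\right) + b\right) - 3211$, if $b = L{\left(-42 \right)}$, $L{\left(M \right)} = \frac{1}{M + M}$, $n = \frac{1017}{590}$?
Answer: $- \frac{27618520787}{24780} \approx -1.1145 \cdot 10^{6}$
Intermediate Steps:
$n = \frac{1017}{590}$ ($n = 1017 \cdot \frac{1}{590} = \frac{1017}{590} \approx 1.7237$)
$L{\left(M \right)} = \frac{1}{2 M}$
$b = - \frac{1}{84}$ ($b = \frac{1}{2 \left(-42\right)} = \frac{1}{2} \left(- \frac{1}{42}\right) = - \frac{1}{84} \approx -0.011905$)
$\left(-1828 + 495\right) \left(\left(n + 832\right) + b\right) - 3211 = \left(-1828 + 495\right) \left(\left(\frac{1017}{590} + 832\right) - \frac{1}{84}\right) - 3211 = - 1333 \left(\frac{491897}{590} - \frac{1}{84}\right) - 3211 = \left(-1333\right) \frac{20659379}{24780} - 3211 = - \frac{27538952207}{24780} - 3211 = - \frac{27618520787}{24780}$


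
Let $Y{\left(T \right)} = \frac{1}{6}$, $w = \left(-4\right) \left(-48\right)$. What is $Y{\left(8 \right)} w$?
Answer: $32$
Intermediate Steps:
$w = 192$
$Y{\left(T \right)} = \frac{1}{6}$
$Y{\left(8 \right)} w = \frac{1}{6} \cdot 192 = 32$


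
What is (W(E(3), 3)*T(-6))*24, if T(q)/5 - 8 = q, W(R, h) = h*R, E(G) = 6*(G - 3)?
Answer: 0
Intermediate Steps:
E(G) = -18 + 6*G (E(G) = 6*(-3 + G) = -18 + 6*G)
W(R, h) = R*h
T(q) = 40 + 5*q
(W(E(3), 3)*T(-6))*24 = (((-18 + 6*3)*3)*(40 + 5*(-6)))*24 = (((-18 + 18)*3)*(40 - 30))*24 = ((0*3)*10)*24 = (0*10)*24 = 0*24 = 0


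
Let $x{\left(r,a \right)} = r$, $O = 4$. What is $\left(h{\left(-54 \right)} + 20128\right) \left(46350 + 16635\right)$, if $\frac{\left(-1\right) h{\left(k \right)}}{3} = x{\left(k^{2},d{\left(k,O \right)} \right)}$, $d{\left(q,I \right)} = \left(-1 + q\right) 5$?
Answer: $716769300$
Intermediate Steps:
$d{\left(q,I \right)} = -5 + 5 q$
$h{\left(k \right)} = - 3 k^{2}$
$\left(h{\left(-54 \right)} + 20128\right) \left(46350 + 16635\right) = \left(- 3 \left(-54\right)^{2} + 20128\right) \left(46350 + 16635\right) = \left(\left(-3\right) 2916 + 20128\right) 62985 = \left(-8748 + 20128\right) 62985 = 11380 \cdot 62985 = 716769300$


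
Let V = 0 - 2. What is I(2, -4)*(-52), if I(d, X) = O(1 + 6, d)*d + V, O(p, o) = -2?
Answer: 312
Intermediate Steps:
V = -2
I(d, X) = -2 - 2*d (I(d, X) = -2*d - 2 = -2 - 2*d)
I(2, -4)*(-52) = (-2 - 2*2)*(-52) = (-2 - 4)*(-52) = -6*(-52) = 312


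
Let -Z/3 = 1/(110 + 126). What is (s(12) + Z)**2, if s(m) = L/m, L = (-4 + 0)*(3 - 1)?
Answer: 231361/501264 ≈ 0.46156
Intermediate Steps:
L = -8 (L = -4*2 = -8)
Z = -3/236 (Z = -3/(110 + 126) = -3/236 ≈ -0.012712)
s(m) = -8/m
(s(12) + Z)**2 = (-8/12 - 3/236)**2 = (-8*1/12 - 3/236)**2 = (-2/3 - 3/236)**2 = (-481/708)**2 = 231361/501264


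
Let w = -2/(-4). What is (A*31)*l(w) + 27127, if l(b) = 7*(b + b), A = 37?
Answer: 35156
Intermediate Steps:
w = ½ (w = -2*(-¼) = ½ ≈ 0.50000)
l(b) = 14*b (l(b) = 7*(2*b) = 14*b)
(A*31)*l(w) + 27127 = (37*31)*(14*(½)) + 27127 = 1147*7 + 27127 = 8029 + 27127 = 35156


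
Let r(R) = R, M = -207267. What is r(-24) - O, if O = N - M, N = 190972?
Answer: -398263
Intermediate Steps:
O = 398239 (O = 190972 - 1*(-207267) = 190972 + 207267 = 398239)
r(-24) - O = -24 - 1*398239 = -24 - 398239 = -398263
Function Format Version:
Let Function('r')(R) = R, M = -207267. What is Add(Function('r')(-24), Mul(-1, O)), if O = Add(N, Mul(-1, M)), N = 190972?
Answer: -398263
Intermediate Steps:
O = 398239 (O = Add(190972, Mul(-1, -207267)) = Add(190972, 207267) = 398239)
Add(Function('r')(-24), Mul(-1, O)) = Add(-24, Mul(-1, 398239)) = Add(-24, -398239) = -398263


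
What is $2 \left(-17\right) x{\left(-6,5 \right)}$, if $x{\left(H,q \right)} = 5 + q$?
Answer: $-340$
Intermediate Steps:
$2 \left(-17\right) x{\left(-6,5 \right)} = 2 \left(-17\right) \left(5 + 5\right) = \left(-34\right) 10 = -340$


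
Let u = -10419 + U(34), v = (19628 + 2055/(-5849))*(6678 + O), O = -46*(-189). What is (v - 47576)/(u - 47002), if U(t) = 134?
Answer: -1764459870500/335071663 ≈ -5265.9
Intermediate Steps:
O = 8694
v = 1764738142524/5849 (v = (19628 + 2055/(-5849))*(6678 + 8694) = (19628 + 2055*(-1/5849))*15372 = (19628 - 2055/5849)*15372 = (114802117/5849)*15372 = 1764738142524/5849 ≈ 3.0172e+8)
u = -10285 (u = -10419 + 134 = -10285)
(v - 47576)/(u - 47002) = (1764738142524/5849 - 47576)/(-10285 - 47002) = (1764459870500/5849)/(-57287) = (1764459870500/5849)*(-1/57287) = -1764459870500/335071663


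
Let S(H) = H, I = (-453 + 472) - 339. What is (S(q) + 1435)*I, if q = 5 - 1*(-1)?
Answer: -461120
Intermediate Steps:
I = -320 (I = 19 - 339 = -320)
q = 6 (q = 5 + 1 = 6)
(S(q) + 1435)*I = (6 + 1435)*(-320) = 1441*(-320) = -461120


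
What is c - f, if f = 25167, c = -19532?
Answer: -44699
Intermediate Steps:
c - f = -19532 - 1*25167 = -19532 - 25167 = -44699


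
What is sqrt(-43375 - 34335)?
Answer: I*sqrt(77710) ≈ 278.77*I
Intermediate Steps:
sqrt(-43375 - 34335) = sqrt(-77710) = I*sqrt(77710)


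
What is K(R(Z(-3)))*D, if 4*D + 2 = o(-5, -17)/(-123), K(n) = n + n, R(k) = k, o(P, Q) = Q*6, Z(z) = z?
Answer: 72/41 ≈ 1.7561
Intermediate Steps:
o(P, Q) = 6*Q
K(n) = 2*n
D = -12/41 (D = -1/2 + ((6*(-17))/(-123))/4 = -1/2 + (-102*(-1/123))/4 = -1/2 + (1/4)*(34/41) = -1/2 + 17/82 = -12/41 ≈ -0.29268)
K(R(Z(-3)))*D = (2*(-3))*(-12/41) = -6*(-12/41) = 72/41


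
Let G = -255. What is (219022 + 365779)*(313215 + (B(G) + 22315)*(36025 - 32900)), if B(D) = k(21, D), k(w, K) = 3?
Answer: 40969383188965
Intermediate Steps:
B(D) = 3
(219022 + 365779)*(313215 + (B(G) + 22315)*(36025 - 32900)) = (219022 + 365779)*(313215 + (3 + 22315)*(36025 - 32900)) = 584801*(313215 + 22318*3125) = 584801*(313215 + 69743750) = 584801*70056965 = 40969383188965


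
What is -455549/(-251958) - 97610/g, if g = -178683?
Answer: 11776942483/5002290146 ≈ 2.3543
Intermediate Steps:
-455549/(-251958) - 97610/g = -455549/(-251958) - 97610/(-178683) = -455549*(-1/251958) - 97610*(-1/178683) = 455549/251958 + 97610/178683 = 11776942483/5002290146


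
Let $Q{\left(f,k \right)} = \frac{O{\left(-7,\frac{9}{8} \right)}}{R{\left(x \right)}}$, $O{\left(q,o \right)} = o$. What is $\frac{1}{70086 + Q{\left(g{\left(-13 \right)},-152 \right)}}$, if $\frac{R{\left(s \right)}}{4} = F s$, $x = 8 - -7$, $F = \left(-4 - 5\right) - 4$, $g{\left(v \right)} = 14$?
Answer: $\frac{2080}{145778877} \approx 1.4268 \cdot 10^{-5}$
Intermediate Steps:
$F = -13$ ($F = -9 - 4 = -13$)
$x = 15$ ($x = 8 + 7 = 15$)
$R{\left(s \right)} = - 52 s$ ($R{\left(s \right)} = 4 \left(- 13 s\right) = - 52 s$)
$Q{\left(f,k \right)} = - \frac{3}{2080}$ ($Q{\left(f,k \right)} = \frac{9 \cdot \frac{1}{8}}{\left(-52\right) 15} = \frac{9 \cdot \frac{1}{8}}{-780} = \frac{9}{8} \left(- \frac{1}{780}\right) = - \frac{3}{2080}$)
$\frac{1}{70086 + Q{\left(g{\left(-13 \right)},-152 \right)}} = \frac{1}{70086 - \frac{3}{2080}} = \frac{1}{\frac{145778877}{2080}} = \frac{2080}{145778877}$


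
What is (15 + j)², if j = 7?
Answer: 484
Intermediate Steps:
(15 + j)² = (15 + 7)² = 22² = 484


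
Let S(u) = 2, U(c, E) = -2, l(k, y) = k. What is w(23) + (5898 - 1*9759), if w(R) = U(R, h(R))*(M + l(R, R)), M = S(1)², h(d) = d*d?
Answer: -3915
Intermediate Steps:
h(d) = d²
M = 4 (M = 2² = 4)
w(R) = -8 - 2*R (w(R) = -2*(4 + R) = -8 - 2*R)
w(23) + (5898 - 1*9759) = (-8 - 2*23) + (5898 - 1*9759) = (-8 - 46) + (5898 - 9759) = -54 - 3861 = -3915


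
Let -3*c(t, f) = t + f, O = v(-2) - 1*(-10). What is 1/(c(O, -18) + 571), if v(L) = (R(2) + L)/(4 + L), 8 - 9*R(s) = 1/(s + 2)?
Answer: 216/123953 ≈ 0.0017426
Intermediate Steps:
R(s) = 8/9 - 1/(9*(2 + s)) (R(s) = 8/9 - 1/(9*(s + 2)) = 8/9 - 1/(9*(2 + s)))
v(L) = (31/36 + L)/(4 + L) (v(L) = ((15 + 8*2)/(9*(2 + 2)) + L)/(4 + L) = ((⅑)*(15 + 16)/4 + L)/(4 + L) = ((⅑)*(¼)*31 + L)/(4 + L) = (31/36 + L)/(4 + L))
O = 679/72 (O = (31/36 - 2)/(4 - 2) - 1*(-10) = -41/36/2 + 10 = (½)*(-41/36) + 10 = -41/72 + 10 = 679/72 ≈ 9.4306)
c(t, f) = -f/3 - t/3 (c(t, f) = -(t + f)/3 = -(f + t)/3 = -f/3 - t/3)
1/(c(O, -18) + 571) = 1/((-⅓*(-18) - ⅓*679/72) + 571) = 1/((6 - 679/216) + 571) = 1/(617/216 + 571) = 1/(123953/216) = 216/123953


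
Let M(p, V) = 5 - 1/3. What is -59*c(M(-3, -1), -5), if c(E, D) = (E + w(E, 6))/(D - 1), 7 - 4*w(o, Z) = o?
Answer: 413/8 ≈ 51.625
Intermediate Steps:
w(o, Z) = 7/4 - o/4
M(p, V) = 14/3 (M(p, V) = 5 - 1*1/3 = 5 - 1/3 = 14/3)
c(E, D) = (7/4 + 3*E/4)/(-1 + D) (c(E, D) = (E + (7/4 - E/4))/(D - 1) = (7/4 + 3*E/4)/(-1 + D))
-59*c(M(-3, -1), -5) = -59*(7 + 3*(14/3))/(4*(-1 - 5)) = -59*(7 + 14)/(4*(-6)) = -59*(-1)*21/(4*6) = -59*(-7/8) = 413/8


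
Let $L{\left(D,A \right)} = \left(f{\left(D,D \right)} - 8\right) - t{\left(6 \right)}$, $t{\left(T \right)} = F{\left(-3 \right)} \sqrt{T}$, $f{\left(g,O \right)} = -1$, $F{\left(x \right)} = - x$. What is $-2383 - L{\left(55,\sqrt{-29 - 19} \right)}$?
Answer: $-2374 + 3 \sqrt{6} \approx -2366.7$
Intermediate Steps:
$t{\left(T \right)} = 3 \sqrt{T}$ ($t{\left(T \right)} = \left(-1\right) \left(-3\right) \sqrt{T} = 3 \sqrt{T}$)
$L{\left(D,A \right)} = -9 - 3 \sqrt{6}$ ($L{\left(D,A \right)} = \left(-1 - 8\right) - 3 \sqrt{6} = -9 - 3 \sqrt{6}$)
$-2383 - L{\left(55,\sqrt{-29 - 19} \right)} = -2383 - \left(-9 - 3 \sqrt{6}\right) = -2383 + \left(9 + 3 \sqrt{6}\right) = -2374 + 3 \sqrt{6}$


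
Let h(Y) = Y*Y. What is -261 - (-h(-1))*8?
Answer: -253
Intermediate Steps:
h(Y) = Y²
-261 - (-h(-1))*8 = -261 - (-1*(-1)²)*8 = -261 - (-1*1)*8 = -261 - (-1)*8 = -261 - 1*(-8) = -261 + 8 = -253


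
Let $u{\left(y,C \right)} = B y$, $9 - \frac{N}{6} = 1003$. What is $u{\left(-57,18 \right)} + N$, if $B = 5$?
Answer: $-6249$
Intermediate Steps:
$N = -5964$ ($N = 54 - 6018 = -5964$)
$u{\left(y,C \right)} = 5 y$
$u{\left(-57,18 \right)} + N = 5 \left(-57\right) - 5964 = -285 - 5964 = -6249$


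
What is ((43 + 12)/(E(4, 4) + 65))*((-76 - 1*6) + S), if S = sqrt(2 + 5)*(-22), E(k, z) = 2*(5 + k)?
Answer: -4510/83 - 1210*sqrt(7)/83 ≈ -92.908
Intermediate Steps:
E(k, z) = 10 + 2*k
S = -22*sqrt(7) (S = sqrt(7)*(-22) = -22*sqrt(7) ≈ -58.207)
((43 + 12)/(E(4, 4) + 65))*((-76 - 1*6) + S) = ((43 + 12)/((10 + 2*4) + 65))*((-76 - 1*6) - 22*sqrt(7)) = (55/((10 + 8) + 65))*((-76 - 6) - 22*sqrt(7)) = (55/(18 + 65))*(-82 - 22*sqrt(7)) = (55/83)*(-82 - 22*sqrt(7)) = (55*(1/83))*(-82 - 22*sqrt(7)) = 55*(-82 - 22*sqrt(7))/83 = -4510/83 - 1210*sqrt(7)/83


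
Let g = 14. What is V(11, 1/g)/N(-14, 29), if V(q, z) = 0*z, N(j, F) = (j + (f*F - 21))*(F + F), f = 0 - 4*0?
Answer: 0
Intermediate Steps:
f = 0 (f = 0 + 0 = 0)
N(j, F) = 2*F*(-21 + j) (N(j, F) = (j + (0*F - 21))*(F + F) = (j + (0 - 21))*(2*F) = (j - 21)*(2*F) = (-21 + j)*(2*F) = 2*F*(-21 + j))
V(q, z) = 0
V(11, 1/g)/N(-14, 29) = 0/((2*29*(-21 - 14))) = 0/((2*29*(-35))) = 0/(-2030) = 0*(-1/2030) = 0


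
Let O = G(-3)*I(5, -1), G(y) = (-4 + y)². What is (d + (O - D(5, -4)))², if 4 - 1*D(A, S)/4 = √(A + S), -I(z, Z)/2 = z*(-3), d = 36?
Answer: 2232036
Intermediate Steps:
I(z, Z) = 6*z (I(z, Z) = -2*z*(-3) = -(-6)*z = 6*z)
D(A, S) = 16 - 4*√(A + S)
O = 1470 (O = (-4 - 3)²*(6*5) = (-7)²*30 = 49*30 = 1470)
(d + (O - D(5, -4)))² = (36 + (1470 - (16 - 4*√(5 - 4))))² = (36 + (1470 - (16 - 4*√1)))² = (36 + (1470 - (16 - 4*1)))² = (36 + (1470 - (16 - 4)))² = (36 + (1470 - 1*12))² = (36 + (1470 - 12))² = (36 + 1458)² = 1494² = 2232036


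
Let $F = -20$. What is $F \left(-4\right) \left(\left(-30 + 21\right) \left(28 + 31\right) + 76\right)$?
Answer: $-36400$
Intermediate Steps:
$F \left(-4\right) \left(\left(-30 + 21\right) \left(28 + 31\right) + 76\right) = \left(-20\right) \left(-4\right) \left(\left(-30 + 21\right) \left(28 + 31\right) + 76\right) = 80 \left(\left(-9\right) 59 + 76\right) = 80 \left(-531 + 76\right) = 80 \left(-455\right) = -36400$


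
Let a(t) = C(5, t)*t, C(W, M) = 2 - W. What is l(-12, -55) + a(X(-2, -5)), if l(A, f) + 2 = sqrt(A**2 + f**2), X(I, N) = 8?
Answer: -26 + sqrt(3169) ≈ 30.294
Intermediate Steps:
a(t) = -3*t (a(t) = (2 - 1*5)*t = (2 - 5)*t = -3*t)
l(A, f) = -2 + sqrt(A**2 + f**2)
l(-12, -55) + a(X(-2, -5)) = (-2 + sqrt((-12)**2 + (-55)**2)) - 3*8 = (-2 + sqrt(144 + 3025)) - 24 = (-2 + sqrt(3169)) - 24 = -26 + sqrt(3169)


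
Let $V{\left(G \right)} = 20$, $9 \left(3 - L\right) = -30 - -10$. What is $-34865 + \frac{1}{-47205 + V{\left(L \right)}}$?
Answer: $- \frac{1645105026}{47185} \approx -34865.0$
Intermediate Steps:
$L = \frac{47}{9}$ ($L = 3 - \frac{-30 - -10}{9} = 3 - \frac{-30 + 10}{9} = 3 - - \frac{20}{9} = 3 + \frac{20}{9} = \frac{47}{9} \approx 5.2222$)
$-34865 + \frac{1}{-47205 + V{\left(L \right)}} = -34865 + \frac{1}{-47205 + 20} = -34865 + \frac{1}{-47185} = -34865 - \frac{1}{47185} = - \frac{1645105026}{47185}$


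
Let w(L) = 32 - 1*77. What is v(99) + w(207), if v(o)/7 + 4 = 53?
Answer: 298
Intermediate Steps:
v(o) = 343 (v(o) = -28 + 7*53 = -28 + 371 = 343)
w(L) = -45 (w(L) = 32 - 77 = -45)
v(99) + w(207) = 343 - 45 = 298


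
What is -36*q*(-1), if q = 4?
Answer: 144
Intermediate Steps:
-36*q*(-1) = -36*4*(-1) = -12*12*(-1) = -144*(-1) = 144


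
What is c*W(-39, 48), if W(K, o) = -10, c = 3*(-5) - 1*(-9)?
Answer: 60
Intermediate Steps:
c = -6 (c = -15 + 9 = -6)
c*W(-39, 48) = -6*(-10) = 60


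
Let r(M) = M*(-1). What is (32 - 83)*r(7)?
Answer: 357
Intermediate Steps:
r(M) = -M
(32 - 83)*r(7) = (32 - 83)*(-1*7) = -51*(-7) = 357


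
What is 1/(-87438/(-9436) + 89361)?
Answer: 4718/421648917 ≈ 1.1189e-5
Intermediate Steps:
1/(-87438/(-9436) + 89361) = 1/(-87438*(-1/9436) + 89361) = 1/(43719/4718 + 89361) = 1/(421648917/4718) = 4718/421648917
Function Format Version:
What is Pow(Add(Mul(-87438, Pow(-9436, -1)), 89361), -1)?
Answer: Rational(4718, 421648917) ≈ 1.1189e-5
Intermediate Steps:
Pow(Add(Mul(-87438, Pow(-9436, -1)), 89361), -1) = Pow(Add(Mul(-87438, Rational(-1, 9436)), 89361), -1) = Pow(Add(Rational(43719, 4718), 89361), -1) = Pow(Rational(421648917, 4718), -1) = Rational(4718, 421648917)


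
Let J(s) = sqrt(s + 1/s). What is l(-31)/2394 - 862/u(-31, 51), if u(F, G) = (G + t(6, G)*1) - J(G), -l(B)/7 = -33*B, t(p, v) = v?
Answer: -345619409/30096114 - 431*sqrt(132702)/264001 ≈ -12.079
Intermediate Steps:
l(B) = 231*B (l(B) = -(-231)*B = 231*B)
u(F, G) = -sqrt(G + 1/G) + 2*G (u(F, G) = (G + G*1) - sqrt(G + 1/G) = (G + G) - sqrt(G + 1/G) = 2*G - sqrt(G + 1/G) = -sqrt(G + 1/G) + 2*G)
l(-31)/2394 - 862/u(-31, 51) = (231*(-31))/2394 - 862/(-sqrt(51 + 1/51) + 2*51) = -7161*1/2394 - 862/(-sqrt(51 + 1/51) + 102) = -341/114 - 862/(-sqrt(2602/51) + 102) = -341/114 - 862/(-sqrt(132702)/51 + 102) = -341/114 - 862/(102 - sqrt(132702)/51)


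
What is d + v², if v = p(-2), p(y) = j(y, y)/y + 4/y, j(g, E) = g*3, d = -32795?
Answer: -32794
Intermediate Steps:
j(g, E) = 3*g
p(y) = 3 + 4/y (p(y) = (3*y)/y + 4/y = 3 + 4/y)
v = 1 (v = 3 + 4/(-2) = 3 + 4*(-½) = 3 - 2 = 1)
d + v² = -32795 + 1² = -32795 + 1 = -32794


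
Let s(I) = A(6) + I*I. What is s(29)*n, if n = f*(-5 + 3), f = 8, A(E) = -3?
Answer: -13408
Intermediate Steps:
s(I) = -3 + I² (s(I) = -3 + I*I = -3 + I²)
n = -16 (n = 8*(-5 + 3) = 8*(-2) = -16)
s(29)*n = (-3 + 29²)*(-16) = (-3 + 841)*(-16) = 838*(-16) = -13408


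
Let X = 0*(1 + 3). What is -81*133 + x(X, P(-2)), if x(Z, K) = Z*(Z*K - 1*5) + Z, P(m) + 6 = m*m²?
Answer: -10773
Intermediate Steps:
X = 0 (X = 0*4 = 0)
P(m) = -6 + m³ (P(m) = -6 + m*m² = -6 + m³)
x(Z, K) = Z + Z*(-5 + K*Z) (x(Z, K) = Z*(K*Z - 5) + Z = Z*(-5 + K*Z) + Z = Z + Z*(-5 + K*Z))
-81*133 + x(X, P(-2)) = -81*133 + 0*(-4 + (-6 + (-2)³)*0) = -10773 + 0*(-4 + (-6 - 8)*0) = -10773 + 0*(-4 - 14*0) = -10773 + 0*(-4 + 0) = -10773 + 0*(-4) = -10773 + 0 = -10773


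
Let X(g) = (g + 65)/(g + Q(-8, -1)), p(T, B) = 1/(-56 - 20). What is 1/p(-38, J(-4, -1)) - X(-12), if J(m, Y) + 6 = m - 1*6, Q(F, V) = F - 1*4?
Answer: -1771/24 ≈ -73.792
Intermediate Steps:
Q(F, V) = -4 + F (Q(F, V) = F - 4 = -4 + F)
J(m, Y) = -12 + m (J(m, Y) = -6 + (m - 1*6) = -6 + (m - 6) = -6 + (-6 + m) = -12 + m)
p(T, B) = -1/76 (p(T, B) = 1/(-76) = -1/76)
X(g) = (65 + g)/(-12 + g) (X(g) = (g + 65)/(g + (-4 - 8)) = (65 + g)/(g - 12) = (65 + g)/(-12 + g))
1/p(-38, J(-4, -1)) - X(-12) = 1/(-1/76) - (65 - 12)/(-12 - 12) = -76 - 53/(-24) = -76 - (-1)*53/24 = -76 - 1*(-53/24) = -76 + 53/24 = -1771/24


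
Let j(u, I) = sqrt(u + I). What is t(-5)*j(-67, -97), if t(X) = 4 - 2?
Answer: 4*I*sqrt(41) ≈ 25.612*I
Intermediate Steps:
t(X) = 2
j(u, I) = sqrt(I + u)
t(-5)*j(-67, -97) = 2*sqrt(-97 - 67) = 2*sqrt(-164) = 2*(2*I*sqrt(41)) = 4*I*sqrt(41)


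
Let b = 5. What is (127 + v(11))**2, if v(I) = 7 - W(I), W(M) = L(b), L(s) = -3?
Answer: 18769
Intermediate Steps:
W(M) = -3
v(I) = 10 (v(I) = 7 - 1*(-3) = 7 + 3 = 10)
(127 + v(11))**2 = (127 + 10)**2 = 137**2 = 18769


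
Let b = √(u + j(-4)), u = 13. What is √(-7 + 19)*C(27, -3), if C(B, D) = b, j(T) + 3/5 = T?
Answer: 6*√70/5 ≈ 10.040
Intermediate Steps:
j(T) = -⅗ + T
b = √210/5 (b = √(13 + (-⅗ - 4)) = √(13 - 23/5) = √(42/5) = √210/5 ≈ 2.8983)
C(B, D) = √210/5
√(-7 + 19)*C(27, -3) = √(-7 + 19)*(√210/5) = √12*(√210/5) = (2*√3)*(√210/5) = 6*√70/5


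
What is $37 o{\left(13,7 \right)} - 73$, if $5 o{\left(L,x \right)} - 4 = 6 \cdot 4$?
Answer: $\frac{671}{5} \approx 134.2$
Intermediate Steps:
$o{\left(L,x \right)} = \frac{28}{5}$ ($o{\left(L,x \right)} = \frac{4}{5} + \frac{6 \cdot 4}{5} = \frac{4}{5} + \frac{1}{5} \cdot 24 = \frac{4}{5} + \frac{24}{5} = \frac{28}{5}$)
$37 o{\left(13,7 \right)} - 73 = 37 \cdot \frac{28}{5} - 73 = \frac{1036}{5} - 73 = \frac{671}{5}$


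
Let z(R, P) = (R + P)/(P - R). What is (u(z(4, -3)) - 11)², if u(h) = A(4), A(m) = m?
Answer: 49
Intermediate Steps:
z(R, P) = (P + R)/(P - R)
u(h) = 4
(u(z(4, -3)) - 11)² = (4 - 11)² = (-7)² = 49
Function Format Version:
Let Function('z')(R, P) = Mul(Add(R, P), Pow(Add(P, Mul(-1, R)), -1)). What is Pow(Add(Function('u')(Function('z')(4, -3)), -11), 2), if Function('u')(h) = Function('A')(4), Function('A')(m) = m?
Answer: 49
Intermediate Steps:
Function('z')(R, P) = Mul(Pow(Add(P, Mul(-1, R)), -1), Add(P, R)) (Function('z')(R, P) = Mul(Add(P, R), Pow(Add(P, Mul(-1, R)), -1)) = Mul(Pow(Add(P, Mul(-1, R)), -1), Add(P, R)))
Function('u')(h) = 4
Pow(Add(Function('u')(Function('z')(4, -3)), -11), 2) = Pow(Add(4, -11), 2) = Pow(-7, 2) = 49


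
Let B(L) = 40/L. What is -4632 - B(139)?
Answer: -643888/139 ≈ -4632.3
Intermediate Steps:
-4632 - B(139) = -4632 - 40/139 = -643888/139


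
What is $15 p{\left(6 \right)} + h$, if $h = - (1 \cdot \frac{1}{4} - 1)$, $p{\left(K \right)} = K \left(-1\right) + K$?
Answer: $\frac{3}{4} \approx 0.75$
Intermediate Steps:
$p{\left(K \right)} = 0$ ($p{\left(K \right)} = - K + K = 0$)
$h = \frac{3}{4}$ ($h = - (1 \cdot \frac{1}{4} - 1) = - (\frac{1}{4} - 1) = \left(-1\right) \left(- \frac{3}{4}\right) = \frac{3}{4} \approx 0.75$)
$15 p{\left(6 \right)} + h = 15 \cdot 0 + \frac{3}{4} = 0 + \frac{3}{4} = \frac{3}{4}$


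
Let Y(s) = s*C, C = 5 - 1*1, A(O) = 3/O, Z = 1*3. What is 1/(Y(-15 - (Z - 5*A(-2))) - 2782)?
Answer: -1/2884 ≈ -0.00034674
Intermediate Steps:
Z = 3
C = 4 (C = 5 - 1 = 4)
Y(s) = 4*s (Y(s) = s*4 = 4*s)
1/(Y(-15 - (Z - 5*A(-2))) - 2782) = 1/(4*(-15 - (3 - 15/(-2))) - 2782) = 1/(4*(-15 - (3 - 15*(-1)/2)) - 2782) = 1/(4*(-15 - (3 - 5*(-3/2))) - 2782) = 1/(4*(-15 - (3 + 15/2)) - 2782) = 1/(4*(-15 - 1*21/2) - 2782) = 1/(4*(-15 - 21/2) - 2782) = 1/(4*(-51/2) - 2782) = 1/(-102 - 2782) = 1/(-2884) = -1/2884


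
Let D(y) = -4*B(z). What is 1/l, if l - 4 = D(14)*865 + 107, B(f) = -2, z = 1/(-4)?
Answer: 1/7031 ≈ 0.00014223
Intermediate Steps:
z = -1/4 ≈ -0.25000
D(y) = 8 (D(y) = -4*(-2) = 8)
l = 7031 (l = 4 + (8*865 + 107) = 4 + (6920 + 107) = 4 + 7027 = 7031)
1/l = 1/7031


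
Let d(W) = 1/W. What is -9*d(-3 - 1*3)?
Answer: 3/2 ≈ 1.5000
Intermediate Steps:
-9*d(-3 - 1*3) = -9/(-3 - 1*3) = -9/(-3 - 3) = -9/(-6) = -9*(-1/6) = 3/2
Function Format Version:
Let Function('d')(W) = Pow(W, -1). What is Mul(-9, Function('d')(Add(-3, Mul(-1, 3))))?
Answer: Rational(3, 2) ≈ 1.5000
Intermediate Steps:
Mul(-9, Function('d')(Add(-3, Mul(-1, 3)))) = Mul(-9, Pow(Add(-3, Mul(-1, 3)), -1)) = Mul(-9, Pow(Add(-3, -3), -1)) = Mul(-9, Pow(-6, -1)) = Mul(-9, Rational(-1, 6)) = Rational(3, 2)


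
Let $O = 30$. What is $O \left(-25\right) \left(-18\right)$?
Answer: $13500$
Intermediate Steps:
$O \left(-25\right) \left(-18\right) = 30 \left(-25\right) \left(-18\right) = \left(-750\right) \left(-18\right) = 13500$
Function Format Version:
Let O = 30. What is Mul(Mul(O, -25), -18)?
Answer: 13500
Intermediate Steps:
Mul(Mul(O, -25), -18) = Mul(Mul(30, -25), -18) = Mul(-750, -18) = 13500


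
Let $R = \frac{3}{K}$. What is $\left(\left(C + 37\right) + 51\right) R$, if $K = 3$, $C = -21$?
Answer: $67$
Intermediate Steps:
$R = 1$ ($R = \frac{3}{3} = 3 \cdot \frac{1}{3} = 1$)
$\left(\left(C + 37\right) + 51\right) R = \left(\left(-21 + 37\right) + 51\right) 1 = \left(16 + 51\right) 1 = 67 \cdot 1 = 67$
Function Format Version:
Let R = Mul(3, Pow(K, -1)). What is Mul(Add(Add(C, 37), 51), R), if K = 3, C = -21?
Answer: 67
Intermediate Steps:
R = 1 (R = Mul(3, Pow(3, -1)) = Mul(3, Rational(1, 3)) = 1)
Mul(Add(Add(C, 37), 51), R) = Mul(Add(Add(-21, 37), 51), 1) = Mul(Add(16, 51), 1) = Mul(67, 1) = 67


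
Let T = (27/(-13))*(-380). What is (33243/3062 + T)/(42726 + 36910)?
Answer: 31848279/3169990616 ≈ 0.010047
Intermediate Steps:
T = 10260/13 (T = (27*(-1/13))*(-380) = -27/13*(-380) = 10260/13 ≈ 789.23)
(33243/3062 + T)/(42726 + 36910) = (33243/3062 + 10260/13)/(42726 + 36910) = (33243*(1/3062) + 10260/13)/79636 = (33243/3062 + 10260/13)*(1/79636) = (31848279/39806)*(1/79636) = 31848279/3169990616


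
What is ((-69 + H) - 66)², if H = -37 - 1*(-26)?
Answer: 21316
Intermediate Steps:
H = -11 (H = -37 + 26 = -11)
((-69 + H) - 66)² = ((-69 - 11) - 66)² = (-80 - 66)² = (-146)² = 21316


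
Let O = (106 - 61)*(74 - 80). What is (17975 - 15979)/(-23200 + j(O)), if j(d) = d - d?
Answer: -499/5800 ≈ -0.086035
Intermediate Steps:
O = -270 (O = 45*(-6) = -270)
j(d) = 0
(17975 - 15979)/(-23200 + j(O)) = (17975 - 15979)/(-23200 + 0) = 1996/(-23200) = 1996*(-1/23200) = -499/5800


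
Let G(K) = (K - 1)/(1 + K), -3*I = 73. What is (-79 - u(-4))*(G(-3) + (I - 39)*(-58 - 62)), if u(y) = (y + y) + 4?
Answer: -570150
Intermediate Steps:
u(y) = 4 + 2*y (u(y) = 2*y + 4 = 4 + 2*y)
I = -73/3 (I = -1/3*73 = -73/3 ≈ -24.333)
G(K) = (-1 + K)/(1 + K)
(-79 - u(-4))*(G(-3) + (I - 39)*(-58 - 62)) = (-79 - (4 + 2*(-4)))*((-1 - 3)/(1 - 3) + (-73/3 - 39)*(-58 - 62)) = (-79 - (4 - 8))*(-4/(-2) - 190/3*(-120)) = (-79 - 1*(-4))*(-1/2*(-4) + 7600) = (-79 + 4)*(2 + 7600) = -75*7602 = -570150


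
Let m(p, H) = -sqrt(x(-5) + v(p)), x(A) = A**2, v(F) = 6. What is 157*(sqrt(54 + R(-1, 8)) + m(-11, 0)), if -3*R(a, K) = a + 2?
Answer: -157*sqrt(31) + 157*sqrt(483)/3 ≈ 276.00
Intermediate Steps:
R(a, K) = -2/3 - a/3 (R(a, K) = -(a + 2)/3 = -(2 + a)/3 = -2/3 - a/3)
m(p, H) = -sqrt(31) (m(p, H) = -sqrt((-5)**2 + 6) = -sqrt(25 + 6) = -sqrt(31))
157*(sqrt(54 + R(-1, 8)) + m(-11, 0)) = 157*(sqrt(54 + (-2/3 - 1/3*(-1))) - sqrt(31)) = 157*(sqrt(54 + (-2/3 + 1/3)) - sqrt(31)) = 157*(sqrt(54 - 1/3) - sqrt(31)) = 157*(sqrt(161/3) - sqrt(31)) = 157*(sqrt(483)/3 - sqrt(31)) = 157*(-sqrt(31) + sqrt(483)/3) = -157*sqrt(31) + 157*sqrt(483)/3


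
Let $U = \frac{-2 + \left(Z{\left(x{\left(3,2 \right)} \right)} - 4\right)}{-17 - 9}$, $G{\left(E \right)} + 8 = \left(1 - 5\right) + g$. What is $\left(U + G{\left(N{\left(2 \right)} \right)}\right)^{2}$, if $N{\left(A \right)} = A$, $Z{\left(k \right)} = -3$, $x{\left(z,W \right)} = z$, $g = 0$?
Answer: $\frac{91809}{676} \approx 135.81$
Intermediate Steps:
$G{\left(E \right)} = -12$ ($G{\left(E \right)} = -8 + \left(\left(1 - 5\right) + 0\right) = -8 + \left(-4 + 0\right) = -8 - 4 = -12$)
$U = \frac{9}{26}$ ($U = \frac{-2 - 7}{-17 - 9} = \frac{-2 - 7}{-26} = \left(-9\right) \left(- \frac{1}{26}\right) = \frac{9}{26} \approx 0.34615$)
$\left(U + G{\left(N{\left(2 \right)} \right)}\right)^{2} = \left(\frac{9}{26} - 12\right)^{2} = \left(- \frac{303}{26}\right)^{2} = \frac{91809}{676}$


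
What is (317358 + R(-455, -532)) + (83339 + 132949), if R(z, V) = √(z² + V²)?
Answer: 533646 + 7*√10001 ≈ 5.3435e+5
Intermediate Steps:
R(z, V) = √(V² + z²)
(317358 + R(-455, -532)) + (83339 + 132949) = (317358 + √((-532)² + (-455)²)) + (83339 + 132949) = (317358 + √(283024 + 207025)) + 216288 = (317358 + √490049) + 216288 = (317358 + 7*√10001) + 216288 = 533646 + 7*√10001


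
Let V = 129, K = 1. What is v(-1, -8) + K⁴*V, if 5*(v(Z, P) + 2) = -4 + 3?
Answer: 634/5 ≈ 126.80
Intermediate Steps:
v(Z, P) = -11/5 (v(Z, P) = -2 + (-4 + 3)/5 = -2 + (⅕)*(-1) = -2 - ⅕ = -11/5)
v(-1, -8) + K⁴*V = -11/5 + 1⁴*129 = -11/5 + 1*129 = -11/5 + 129 = 634/5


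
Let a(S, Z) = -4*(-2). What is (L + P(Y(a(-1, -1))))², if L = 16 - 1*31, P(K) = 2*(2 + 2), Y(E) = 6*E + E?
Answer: 49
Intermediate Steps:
a(S, Z) = 8
Y(E) = 7*E
P(K) = 8 (P(K) = 2*4 = 8)
L = -15 (L = 16 - 31 = -15)
(L + P(Y(a(-1, -1))))² = (-15 + 8)² = (-7)² = 49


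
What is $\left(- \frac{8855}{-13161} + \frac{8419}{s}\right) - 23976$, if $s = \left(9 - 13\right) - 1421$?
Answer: $- \frac{149918092628}{6251475} \approx -23981.0$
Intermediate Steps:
$s = -1425$ ($s = -4 - 1421 = -1425$)
$\left(- \frac{8855}{-13161} + \frac{8419}{s}\right) - 23976 = \left(- \frac{8855}{-13161} + \frac{8419}{-1425}\right) - 23976 = \left(\left(-8855\right) \left(- \frac{1}{13161}\right) + 8419 \left(- \frac{1}{1425}\right)\right) - 23976 = \left(\frac{8855}{13161} - \frac{8419}{1425}\right) - 23976 = - \frac{32728028}{6251475} - 23976 = - \frac{149918092628}{6251475}$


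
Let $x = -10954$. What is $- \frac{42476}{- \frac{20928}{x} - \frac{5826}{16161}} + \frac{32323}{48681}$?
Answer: $- \frac{30503684530010431}{1113169782177} \approx -27403.0$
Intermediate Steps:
$- \frac{42476}{- \frac{20928}{x} - \frac{5826}{16161}} + \frac{32323}{48681} = - \frac{42476}{- \frac{20928}{-10954} - \frac{5826}{16161}} + \frac{32323}{48681} = - \frac{42476}{\left(-20928\right) \left(- \frac{1}{10954}\right) - \frac{1942}{5387}} + 32323 \cdot \frac{1}{48681} = - \frac{42476}{\frac{10464}{5477} - \frac{1942}{5387}} + \frac{32323}{48681} = - \frac{42476}{\frac{45733234}{29504599}} + \frac{32323}{48681} = \left(-42476\right) \frac{29504599}{45733234} + \frac{32323}{48681} = - \frac{626618673562}{22866617} + \frac{32323}{48681} = - \frac{30503684530010431}{1113169782177}$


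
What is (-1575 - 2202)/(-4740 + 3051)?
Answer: 1259/563 ≈ 2.2362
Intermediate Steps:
(-1575 - 2202)/(-4740 + 3051) = -3777/(-1689) = -3777*(-1/1689) = 1259/563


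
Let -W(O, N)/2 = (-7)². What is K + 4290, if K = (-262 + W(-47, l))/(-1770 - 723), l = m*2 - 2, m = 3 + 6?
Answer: 1188370/277 ≈ 4290.1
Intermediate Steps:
m = 9
l = 16 (l = 9*2 - 2 = 18 - 2 = 16)
W(O, N) = -98 (W(O, N) = -2*(-7)² = -2*49 = -98)
K = 40/277 (K = (-262 - 98)/(-1770 - 723) = -360/(-2493) = -360*(-1/2493) = 40/277 ≈ 0.14440)
K + 4290 = 40/277 + 4290 = 1188370/277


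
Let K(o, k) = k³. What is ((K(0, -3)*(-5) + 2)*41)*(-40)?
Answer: -224680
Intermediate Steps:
((K(0, -3)*(-5) + 2)*41)*(-40) = (((-3)³*(-5) + 2)*41)*(-40) = ((-27*(-5) + 2)*41)*(-40) = ((135 + 2)*41)*(-40) = (137*41)*(-40) = 5617*(-40) = -224680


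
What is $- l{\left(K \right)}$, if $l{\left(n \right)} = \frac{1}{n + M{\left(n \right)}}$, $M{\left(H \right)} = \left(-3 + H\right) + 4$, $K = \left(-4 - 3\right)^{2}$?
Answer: $- \frac{1}{99} \approx -0.010101$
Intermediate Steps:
$K = 49$ ($K = \left(-7\right)^{2} = 49$)
$M{\left(H \right)} = 1 + H$
$l{\left(n \right)} = \frac{1}{1 + 2 n}$ ($l{\left(n \right)} = \frac{1}{n + \left(1 + n\right)} = \frac{1}{1 + 2 n}$)
$- l{\left(K \right)} = - \frac{1}{1 + 2 \cdot 49} = - \frac{1}{1 + 98} = - \frac{1}{99}$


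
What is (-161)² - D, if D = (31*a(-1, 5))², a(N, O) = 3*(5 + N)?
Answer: -112463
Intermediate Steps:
a(N, O) = 15 + 3*N
D = 138384 (D = (31*(15 + 3*(-1)))² = (31*(15 - 3))² = (31*12)² = 372² = 138384)
(-161)² - D = (-161)² - 1*138384 = 25921 - 138384 = -112463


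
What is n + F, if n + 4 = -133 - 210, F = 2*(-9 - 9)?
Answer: -383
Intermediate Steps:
F = -36 (F = 2*(-18) = -36)
n = -347 (n = -4 + (-133 - 210) = -4 - 343 = -347)
n + F = -347 - 36 = -383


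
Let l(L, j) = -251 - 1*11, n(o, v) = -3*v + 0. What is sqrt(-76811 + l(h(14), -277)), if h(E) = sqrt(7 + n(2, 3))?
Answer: I*sqrt(77073) ≈ 277.62*I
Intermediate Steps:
n(o, v) = -3*v
h(E) = I*sqrt(2) (h(E) = sqrt(7 - 3*3) = sqrt(7 - 9) = sqrt(-2) = I*sqrt(2))
l(L, j) = -262 (l(L, j) = -251 - 11 = -262)
sqrt(-76811 + l(h(14), -277)) = sqrt(-76811 - 262) = sqrt(-77073) = I*sqrt(77073)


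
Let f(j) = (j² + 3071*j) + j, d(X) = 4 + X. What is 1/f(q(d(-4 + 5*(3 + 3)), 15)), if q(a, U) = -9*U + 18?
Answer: -1/345735 ≈ -2.8924e-6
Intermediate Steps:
q(a, U) = 18 - 9*U
f(j) = j² + 3072*j
1/f(q(d(-4 + 5*(3 + 3)), 15)) = 1/((18 - 9*15)*(3072 + (18 - 9*15))) = 1/((18 - 135)*(3072 + (18 - 135))) = 1/(-117*(3072 - 117)) = 1/(-117*2955) = 1/(-345735) = -1/345735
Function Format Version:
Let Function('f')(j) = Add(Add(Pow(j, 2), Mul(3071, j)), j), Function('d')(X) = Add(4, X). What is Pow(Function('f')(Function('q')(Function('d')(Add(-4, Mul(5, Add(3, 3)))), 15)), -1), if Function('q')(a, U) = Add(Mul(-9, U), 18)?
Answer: Rational(-1, 345735) ≈ -2.8924e-6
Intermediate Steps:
Function('q')(a, U) = Add(18, Mul(-9, U))
Function('f')(j) = Add(Pow(j, 2), Mul(3072, j))
Pow(Function('f')(Function('q')(Function('d')(Add(-4, Mul(5, Add(3, 3)))), 15)), -1) = Pow(Mul(Add(18, Mul(-9, 15)), Add(3072, Add(18, Mul(-9, 15)))), -1) = Pow(Mul(Add(18, -135), Add(3072, Add(18, -135))), -1) = Pow(Mul(-117, Add(3072, -117)), -1) = Pow(Mul(-117, 2955), -1) = Pow(-345735, -1) = Rational(-1, 345735)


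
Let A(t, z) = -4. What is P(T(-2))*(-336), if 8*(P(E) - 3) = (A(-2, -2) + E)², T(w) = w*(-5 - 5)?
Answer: -11760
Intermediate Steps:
T(w) = -10*w (T(w) = w*(-10) = -10*w)
P(E) = 3 + (-4 + E)²/8
P(T(-2))*(-336) = (3 + (-4 - 10*(-2))²/8)*(-336) = (3 + (-4 + 20)²/8)*(-336) = (3 + (⅛)*16²)*(-336) = (3 + (⅛)*256)*(-336) = (3 + 32)*(-336) = 35*(-336) = -11760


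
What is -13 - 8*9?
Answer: -85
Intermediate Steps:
-13 - 8*9 = -13 - 72 = -85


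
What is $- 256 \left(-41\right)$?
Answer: $10496$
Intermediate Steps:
$- 256 \left(-41\right) = \left(-1\right) \left(-10496\right) = 10496$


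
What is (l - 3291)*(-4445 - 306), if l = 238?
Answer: 14504803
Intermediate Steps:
(l - 3291)*(-4445 - 306) = (238 - 3291)*(-4445 - 306) = -3053*(-4751) = 14504803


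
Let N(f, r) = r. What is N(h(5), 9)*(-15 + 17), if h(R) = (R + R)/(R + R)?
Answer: 18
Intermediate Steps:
h(R) = 1 (h(R) = (2*R)/((2*R)) = (2*R)*(1/(2*R)) = 1)
N(h(5), 9)*(-15 + 17) = 9*(-15 + 17) = 9*2 = 18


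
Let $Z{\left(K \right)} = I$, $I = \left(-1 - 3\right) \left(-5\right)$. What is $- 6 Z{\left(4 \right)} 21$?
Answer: $-2520$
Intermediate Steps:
$I = 20$ ($I = \left(-4\right) \left(-5\right) = 20$)
$Z{\left(K \right)} = 20$
$- 6 Z{\left(4 \right)} 21 = \left(-6\right) 20 \cdot 21 = \left(-120\right) 21 = -2520$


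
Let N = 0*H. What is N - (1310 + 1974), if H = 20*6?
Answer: -3284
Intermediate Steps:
H = 120
N = 0 (N = 0*120 = 0)
N - (1310 + 1974) = 0 - (1310 + 1974) = 0 - 1*3284 = 0 - 3284 = -3284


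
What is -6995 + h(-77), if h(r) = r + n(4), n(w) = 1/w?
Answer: -28287/4 ≈ -7071.8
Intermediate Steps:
h(r) = ¼ + r (h(r) = r + 1/4 = r + ¼ = ¼ + r)
-6995 + h(-77) = -6995 + (¼ - 77) = -6995 - 307/4 = -28287/4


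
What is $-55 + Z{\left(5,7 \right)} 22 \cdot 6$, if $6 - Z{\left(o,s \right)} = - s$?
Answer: $1661$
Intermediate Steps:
$Z{\left(o,s \right)} = 6 + s$ ($Z{\left(o,s \right)} = 6 - - s = 6 + s$)
$-55 + Z{\left(5,7 \right)} 22 \cdot 6 = -55 + \left(6 + 7\right) 22 \cdot 6 = -55 + 13 \cdot 132 = -55 + 1716 = 1661$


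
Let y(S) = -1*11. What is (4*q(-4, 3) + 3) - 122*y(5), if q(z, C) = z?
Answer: 1329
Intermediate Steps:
y(S) = -11
(4*q(-4, 3) + 3) - 122*y(5) = (4*(-4) + 3) - 122*(-11) = (-16 + 3) + 1342 = -13 + 1342 = 1329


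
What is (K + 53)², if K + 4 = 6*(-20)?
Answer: 5041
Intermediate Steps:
K = -124 (K = -4 + 6*(-20) = -4 - 120 = -124)
(K + 53)² = (-124 + 53)² = (-71)² = 5041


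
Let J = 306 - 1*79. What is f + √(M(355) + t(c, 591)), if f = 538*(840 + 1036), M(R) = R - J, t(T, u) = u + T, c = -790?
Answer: 1009288 + I*√71 ≈ 1.0093e+6 + 8.4261*I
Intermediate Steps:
J = 227 (J = 306 - 79 = 227)
t(T, u) = T + u
M(R) = -227 + R (M(R) = R - 1*227 = R - 227 = -227 + R)
f = 1009288 (f = 538*1876 = 1009288)
f + √(M(355) + t(c, 591)) = 1009288 + √((-227 + 355) + (-790 + 591)) = 1009288 + √(128 - 199) = 1009288 + √(-71) = 1009288 + I*√71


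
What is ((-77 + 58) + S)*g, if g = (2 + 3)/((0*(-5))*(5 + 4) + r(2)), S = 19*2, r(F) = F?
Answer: 95/2 ≈ 47.500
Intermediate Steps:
S = 38
g = 5/2 (g = (2 + 3)/((0*(-5))*(5 + 4) + 2) = 5/(0*9 + 2) = 5/(0 + 2) = 5/2 ≈ 2.5000)
((-77 + 58) + S)*g = ((-77 + 58) + 38)*(5/2) = (-19 + 38)*(5/2) = 19*(5/2) = 95/2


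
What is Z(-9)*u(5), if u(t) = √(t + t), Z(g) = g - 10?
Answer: -19*√10 ≈ -60.083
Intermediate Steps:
Z(g) = -10 + g
u(t) = √2*√t (u(t) = √(2*t) = √2*√t)
Z(-9)*u(5) = (-10 - 9)*(√2*√5) = -19*√10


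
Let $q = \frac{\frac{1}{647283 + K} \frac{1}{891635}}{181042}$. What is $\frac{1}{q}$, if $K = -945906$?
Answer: $-48204735101686410$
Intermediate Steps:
$q = - \frac{1}{48204735101686410}$ ($q = \frac{\frac{1}{647283 - 945906} \cdot \frac{1}{891635}}{181042} = \frac{1}{-298623} \cdot \frac{1}{891635} \cdot \frac{1}{181042} = \left(- \frac{1}{298623}\right) \frac{1}{891635} \cdot \frac{1}{181042} = \left(- \frac{1}{266262718605}\right) \frac{1}{181042} = - \frac{1}{48204735101686410} \approx -2.0745 \cdot 10^{-17}$)
$\frac{1}{q} = \frac{1}{- \frac{1}{48204735101686410}} = -48204735101686410$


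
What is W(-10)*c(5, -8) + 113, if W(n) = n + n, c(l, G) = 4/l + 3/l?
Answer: 85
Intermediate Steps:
c(l, G) = 7/l
W(n) = 2*n
W(-10)*c(5, -8) + 113 = (2*(-10))*(7/5) + 113 = -140/5 + 113 = -20*7/5 + 113 = -28 + 113 = 85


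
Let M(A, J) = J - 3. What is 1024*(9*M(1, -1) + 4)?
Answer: -32768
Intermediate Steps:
M(A, J) = -3 + J
1024*(9*M(1, -1) + 4) = 1024*(9*(-3 - 1) + 4) = 1024*(9*(-4) + 4) = 1024*(-36 + 4) = 1024*(-32) = -32768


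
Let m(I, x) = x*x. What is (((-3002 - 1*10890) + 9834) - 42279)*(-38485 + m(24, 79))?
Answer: 1494090228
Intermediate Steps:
m(I, x) = x**2
(((-3002 - 1*10890) + 9834) - 42279)*(-38485 + m(24, 79)) = (((-3002 - 1*10890) + 9834) - 42279)*(-38485 + 79**2) = (((-3002 - 10890) + 9834) - 42279)*(-38485 + 6241) = ((-13892 + 9834) - 42279)*(-32244) = (-4058 - 42279)*(-32244) = -46337*(-32244) = 1494090228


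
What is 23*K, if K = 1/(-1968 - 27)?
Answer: -23/1995 ≈ -0.011529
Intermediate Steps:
K = -1/1995 (K = 1/(-1995) = -1/1995 ≈ -0.00050125)
23*K = 23*(-1/1995) = -23/1995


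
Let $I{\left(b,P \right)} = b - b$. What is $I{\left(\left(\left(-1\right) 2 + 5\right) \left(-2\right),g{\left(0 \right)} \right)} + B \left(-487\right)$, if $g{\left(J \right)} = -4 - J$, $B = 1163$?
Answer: $-566381$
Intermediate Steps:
$I{\left(b,P \right)} = 0$
$I{\left(\left(\left(-1\right) 2 + 5\right) \left(-2\right),g{\left(0 \right)} \right)} + B \left(-487\right) = 0 + 1163 \left(-487\right) = 0 - 566381 = -566381$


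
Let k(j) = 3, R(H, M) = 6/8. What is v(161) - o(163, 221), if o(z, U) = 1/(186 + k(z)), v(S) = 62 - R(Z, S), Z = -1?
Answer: 46301/756 ≈ 61.245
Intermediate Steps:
R(H, M) = 3/4 (R(H, M) = 6*(1/8) = 3/4)
v(S) = 245/4 (v(S) = 62 - 1*3/4 = 62 - 3/4 = 245/4)
o(z, U) = 1/189 (o(z, U) = 1/(186 + 3) = 1/189)
v(161) - o(163, 221) = 245/4 - 1*1/189 = 245/4 - 1/189 = 46301/756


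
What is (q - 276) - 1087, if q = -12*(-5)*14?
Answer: -523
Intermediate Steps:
q = 840 (q = 60*14 = 840)
(q - 276) - 1087 = (840 - 276) - 1087 = 564 - 1087 = -523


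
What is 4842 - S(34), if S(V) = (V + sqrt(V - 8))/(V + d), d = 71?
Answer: 508376/105 - sqrt(26)/105 ≈ 4841.6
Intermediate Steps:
S(V) = (V + sqrt(-8 + V))/(71 + V) (S(V) = (V + sqrt(V - 8))/(V + 71) = (V + sqrt(-8 + V))/(71 + V))
4842 - S(34) = 4842 - (34 + sqrt(-8 + 34))/(71 + 34) = 4842 - (34 + sqrt(26))/105 = 4842 - (34/105 + sqrt(26)/105) = 4842 + (-34/105 - sqrt(26)/105) = 508376/105 - sqrt(26)/105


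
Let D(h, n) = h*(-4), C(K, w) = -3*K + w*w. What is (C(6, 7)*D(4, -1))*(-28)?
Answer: 13888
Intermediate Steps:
C(K, w) = w² - 3*K (C(K, w) = -3*K + w² = w² - 3*K)
D(h, n) = -4*h
(C(6, 7)*D(4, -1))*(-28) = ((7² - 3*6)*(-4*4))*(-28) = ((49 - 18)*(-16))*(-28) = (31*(-16))*(-28) = -496*(-28) = 13888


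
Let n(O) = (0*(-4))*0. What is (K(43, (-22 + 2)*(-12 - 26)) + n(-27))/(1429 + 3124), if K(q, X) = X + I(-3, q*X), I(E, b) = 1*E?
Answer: 757/4553 ≈ 0.16626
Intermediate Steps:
I(E, b) = E
n(O) = 0 (n(O) = 0*0 = 0)
K(q, X) = -3 + X (K(q, X) = X - 3 = -3 + X)
(K(43, (-22 + 2)*(-12 - 26)) + n(-27))/(1429 + 3124) = ((-3 + (-22 + 2)*(-12 - 26)) + 0)/(1429 + 3124) = ((-3 - 20*(-38)) + 0)/4553 = ((-3 + 760) + 0)*(1/4553) = (757 + 0)*(1/4553) = 757*(1/4553) = 757/4553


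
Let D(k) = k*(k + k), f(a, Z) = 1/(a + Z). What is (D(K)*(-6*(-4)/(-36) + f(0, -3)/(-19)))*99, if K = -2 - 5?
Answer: -119658/19 ≈ -6297.8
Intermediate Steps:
f(a, Z) = 1/(Z + a)
K = -7
D(k) = 2*k² (D(k) = k*(2*k) = 2*k²)
(D(K)*(-6*(-4)/(-36) + f(0, -3)/(-19)))*99 = ((2*(-7)²)*(-6*(-4)/(-36) + 1/((-3 + 0)*(-19))))*99 = ((2*49)*(24*(-1/36) - 1/19/(-3)))*99 = (98*(-⅔ - ⅓*(-1/19)))*99 = (98*(-⅔ + 1/57))*99 = (98*(-37/57))*99 = -3626/57*99 = -119658/19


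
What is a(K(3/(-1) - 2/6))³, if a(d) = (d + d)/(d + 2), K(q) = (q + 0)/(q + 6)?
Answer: -1000/27 ≈ -37.037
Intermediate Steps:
K(q) = q/(6 + q)
a(d) = 2*d/(2 + d) (a(d) = (2*d)/(2 + d) = 2*d/(2 + d))
a(K(3/(-1) - 2/6))³ = (2*((3/(-1) - 2/6)/(6 + (3/(-1) - 2/6)))/(2 + (3/(-1) - 2/6)/(6 + (3/(-1) - 2/6))))³ = (2*((3*(-1) - 2*⅙)/(6 + (3*(-1) - 2*⅙)))/(2 + (3*(-1) - 2*⅙)/(6 + (3*(-1) - 2*⅙))))³ = (2*((-3 - ⅓)/(6 + (-3 - ⅓)))/(2 + (-3 - ⅓)/(6 + (-3 - ⅓))))³ = (2*(-10/(3*(6 - 10/3)))/(2 - 10/(3*(6 - 10/3))))³ = (2*(-10/(3*8/3))/(2 - 10/(3*8/3)))³ = (2*(-10/3*3/8)/(2 - 10/3*3/8))³ = (2*(-5/4)/(2 - 5/4))³ = (2*(-5/4)/(¾))³ = (2*(-5/4)*(4/3))³ = (-10/3)³ = -1000/27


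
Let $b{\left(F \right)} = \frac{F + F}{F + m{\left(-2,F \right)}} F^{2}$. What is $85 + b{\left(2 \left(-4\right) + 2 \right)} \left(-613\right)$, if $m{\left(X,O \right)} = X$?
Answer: $-33017$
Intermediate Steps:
$b{\left(F \right)} = \frac{2 F^{3}}{-2 + F}$ ($b{\left(F \right)} = \frac{F + F}{F - 2} F^{2} = \frac{2 F}{-2 + F} F^{2} = \frac{2 F^{3}}{-2 + F}$)
$85 + b{\left(2 \left(-4\right) + 2 \right)} \left(-613\right) = 85 + \frac{2 \left(2 \left(-4\right) + 2\right)^{3}}{-2 + \left(2 \left(-4\right) + 2\right)} \left(-613\right) = 85 + \frac{2 \left(-8 + 2\right)^{3}}{-2 + \left(-8 + 2\right)} \left(-613\right) = 85 + \frac{2 \left(-6\right)^{3}}{-2 - 6} \left(-613\right) = 85 + 2 \left(-216\right) \frac{1}{-8} \left(-613\right) = 85 + 2 \left(-216\right) \left(- \frac{1}{8}\right) \left(-613\right) = 85 + 54 \left(-613\right) = 85 - 33102 = -33017$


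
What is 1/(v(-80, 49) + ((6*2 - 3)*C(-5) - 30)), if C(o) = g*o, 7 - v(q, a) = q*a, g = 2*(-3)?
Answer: 1/4167 ≈ 0.00023998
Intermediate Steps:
g = -6
v(q, a) = 7 - a*q (v(q, a) = 7 - q*a = 7 - a*q)
C(o) = -6*o
1/(v(-80, 49) + ((6*2 - 3)*C(-5) - 30)) = 1/((7 - 1*49*(-80)) + ((6*2 - 3)*(-6*(-5)) - 30)) = 1/((7 + 3920) + ((12 - 3)*30 - 30)) = 1/(3927 + (9*30 - 30)) = 1/(3927 + (270 - 30)) = 1/(3927 + 240) = 1/4167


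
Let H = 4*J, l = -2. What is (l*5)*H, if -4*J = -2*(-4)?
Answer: 80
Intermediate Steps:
J = -2 (J = -(-1)*(-4)/2 = -¼*8 = -2)
H = -8 (H = 4*(-2) = -8)
(l*5)*H = -2*5*(-8) = -10*(-8) = 80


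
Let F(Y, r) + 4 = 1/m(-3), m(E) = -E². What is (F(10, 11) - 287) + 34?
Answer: -2314/9 ≈ -257.11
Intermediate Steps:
F(Y, r) = -37/9 (F(Y, r) = -4 + 1/(-1*(-3)²) = -4 + 1/(-1*9) = -4 + 1/(-9) = -4 - ⅑ = -37/9)
(F(10, 11) - 287) + 34 = (-37/9 - 287) + 34 = -2620/9 + 34 = -2314/9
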